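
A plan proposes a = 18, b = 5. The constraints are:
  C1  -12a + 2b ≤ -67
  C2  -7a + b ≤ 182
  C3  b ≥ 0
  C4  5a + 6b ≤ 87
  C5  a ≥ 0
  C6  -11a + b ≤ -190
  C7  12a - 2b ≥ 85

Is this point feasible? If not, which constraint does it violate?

Constraint C4: 5a + 6b = 120, which is not ≤ 87. All other constraints are satisfied.

not feasible — violates C4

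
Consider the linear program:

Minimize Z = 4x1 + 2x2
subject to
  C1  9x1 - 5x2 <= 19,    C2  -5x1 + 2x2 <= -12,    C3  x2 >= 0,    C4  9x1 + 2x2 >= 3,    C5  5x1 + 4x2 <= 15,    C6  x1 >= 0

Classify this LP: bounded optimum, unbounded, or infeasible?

The boundaries 9x1 - 5x2 = 19 and -5x1 + 2x2 = -12 meet at (22/7, 13/7), but that point violates 5x1 + 4x2 ≤ 15. Every candidate vertex is excluded by some other constraint, so the feasible region is empty.

infeasible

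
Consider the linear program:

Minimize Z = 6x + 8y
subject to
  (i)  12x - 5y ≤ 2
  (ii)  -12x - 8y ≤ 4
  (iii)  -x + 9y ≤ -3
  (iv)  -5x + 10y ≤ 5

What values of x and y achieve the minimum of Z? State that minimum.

Corner points and Z = 6x + 8y:
  (-1/39, -6/13) → Z = -50/13
  (3/103, -34/103) → Z = -254/103
  (-3/29, -10/29) → Z = -98/29

The binding constraints are 12x - 5y = 2 and -12x - 8y = 4.
Solving simultaneously gives x = -1/39, y = -6/13.

x = -1/39, y = -6/13, minimum Z = -50/13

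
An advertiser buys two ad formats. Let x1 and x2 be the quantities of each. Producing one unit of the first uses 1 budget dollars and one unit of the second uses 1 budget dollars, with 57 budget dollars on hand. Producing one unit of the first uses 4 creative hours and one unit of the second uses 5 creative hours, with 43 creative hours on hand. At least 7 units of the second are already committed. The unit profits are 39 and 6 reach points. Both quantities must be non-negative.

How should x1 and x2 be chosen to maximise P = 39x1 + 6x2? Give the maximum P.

The binding constraints are 4x1 + 5x2 = 43 and x2 = 7.
Solving simultaneously gives x1 = 2, x2 = 7.

x1 = 2, x2 = 7, maximum P = 120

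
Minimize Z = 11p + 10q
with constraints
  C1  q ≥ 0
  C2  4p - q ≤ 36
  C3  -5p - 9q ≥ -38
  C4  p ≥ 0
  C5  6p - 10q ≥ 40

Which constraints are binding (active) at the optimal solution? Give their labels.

C1 and C5

Vertices and Z = 11p + 10q:
  (38/5, 0) → Z = 418/5
  (20/3, 0) → Z = 220/3
  (185/26, 7/26) → Z = 2105/26

The minimum is at (20/3, 0). Substituting into each constraint, equality holds for C1 and C5; the remaining constraints have slack.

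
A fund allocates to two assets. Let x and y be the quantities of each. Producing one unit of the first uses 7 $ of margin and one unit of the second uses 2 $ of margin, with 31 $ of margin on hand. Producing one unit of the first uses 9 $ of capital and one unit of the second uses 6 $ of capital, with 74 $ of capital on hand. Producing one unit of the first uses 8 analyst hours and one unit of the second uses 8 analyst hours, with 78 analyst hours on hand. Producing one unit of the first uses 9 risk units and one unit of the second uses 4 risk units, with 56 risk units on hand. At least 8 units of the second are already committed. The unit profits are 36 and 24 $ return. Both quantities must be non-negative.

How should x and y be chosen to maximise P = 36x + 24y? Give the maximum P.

x = 7/4, y = 8, maximum P = 255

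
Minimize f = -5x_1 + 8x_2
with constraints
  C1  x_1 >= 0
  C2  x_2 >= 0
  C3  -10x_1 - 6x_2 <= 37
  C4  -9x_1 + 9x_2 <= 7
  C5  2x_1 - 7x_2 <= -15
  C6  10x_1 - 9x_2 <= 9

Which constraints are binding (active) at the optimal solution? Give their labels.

Feasible corners and f = -5x_1 + 8x_2:
  (86/45, 121/45) → f = 538/45
  (16, 151/9) → f = 488/9
  (99/26, 42/13) → f = 177/26

The minimum is at (99/26, 42/13). Substituting into each constraint, equality holds for C5 and C6; the remaining constraints have slack.

C5 and C6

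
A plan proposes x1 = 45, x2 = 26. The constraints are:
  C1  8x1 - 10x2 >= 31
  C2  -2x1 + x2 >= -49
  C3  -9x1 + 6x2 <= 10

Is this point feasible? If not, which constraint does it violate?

Constraint C2: -2x1 + x2 = -64, which is not ≥ -49. All other constraints are satisfied.

not feasible — violates C2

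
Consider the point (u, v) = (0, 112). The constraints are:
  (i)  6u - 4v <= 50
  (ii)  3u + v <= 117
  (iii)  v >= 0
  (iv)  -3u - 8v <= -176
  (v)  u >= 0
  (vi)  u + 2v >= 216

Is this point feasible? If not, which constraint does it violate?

(i): -448 ≤ 50 ✓
(ii): 112 ≤ 117 ✓
(iii): 112 ≥ 0 ✓
(iv): -896 ≤ -176 ✓
(v): 0 ≥ 0 ✓
(vi): 224 ≥ 216 ✓

feasible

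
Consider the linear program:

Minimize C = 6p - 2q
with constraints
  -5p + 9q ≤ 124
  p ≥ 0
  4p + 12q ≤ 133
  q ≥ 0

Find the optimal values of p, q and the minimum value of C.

p = 0, q = 133/12, minimum C = -133/6

Feasible corners and C = 6p - 2q:
  (0, 133/12) → C = -133/6
  (0, 0) → C = 0
  (133/4, 0) → C = 399/2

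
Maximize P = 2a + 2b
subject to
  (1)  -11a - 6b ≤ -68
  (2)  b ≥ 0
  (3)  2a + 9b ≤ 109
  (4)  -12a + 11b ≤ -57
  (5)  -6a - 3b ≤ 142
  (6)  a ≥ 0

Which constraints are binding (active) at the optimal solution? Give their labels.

(2) and (3)

Extreme points and P = 2a + 2b:
  (68/11, 0) → P = 136/11
  (1090/193, 189/193) → P = 2558/193
  (109/2, 0) → P = 109
  (856/65, 597/65) → P = 2906/65

The maximum is at (109/2, 0). Substituting into each constraint, equality holds for (2) and (3); the remaining constraints have slack.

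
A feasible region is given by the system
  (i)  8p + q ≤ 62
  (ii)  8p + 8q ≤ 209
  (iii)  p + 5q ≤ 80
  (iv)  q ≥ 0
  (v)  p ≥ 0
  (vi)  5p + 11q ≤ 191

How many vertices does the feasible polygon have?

5

Intersecting each pair of boundary lines and keeping only the points that satisfy every inequality leaves:
  (31/4, 0)
  (491/83, 1218/83)
  (0, 16)
  (75/14, 209/14)
  (0, 0)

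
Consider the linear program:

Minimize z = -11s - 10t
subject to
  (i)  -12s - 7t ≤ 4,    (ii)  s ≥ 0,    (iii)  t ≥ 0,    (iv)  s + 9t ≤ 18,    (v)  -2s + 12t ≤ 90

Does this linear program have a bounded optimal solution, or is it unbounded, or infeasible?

Vertices and z = -11s - 10t:
  (0, 0) → z = 0
  (0, 2) → z = -20
  (18, 0) → z = -198
The feasible region has finitely many vertices and no improving ray; the minimum is -198 at (18, 0).

bounded optimum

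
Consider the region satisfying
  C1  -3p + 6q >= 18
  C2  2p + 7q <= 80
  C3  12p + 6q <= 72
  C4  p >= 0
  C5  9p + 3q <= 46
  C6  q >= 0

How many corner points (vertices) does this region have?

5

Of the 15 pairwise boundary intersections, those satisfying every inequality are:
  (0, 3)
  (74/21, 100/21)
  (1/3, 34/3)
  (0, 80/7)
  (10/3, 16/3)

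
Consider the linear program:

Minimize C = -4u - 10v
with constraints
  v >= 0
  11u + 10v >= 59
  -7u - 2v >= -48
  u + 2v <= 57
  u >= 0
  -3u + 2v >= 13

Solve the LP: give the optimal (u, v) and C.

Feasible corners and C = -4u - 10v:
  (0, 24) → C = -240
  (7/2, 47/4) → C = -263/2
  (0, 13/2) → C = -65

The binding constraints are -7u - 2v = -48 and u = 0.
Solving simultaneously gives u = 0, v = 24.

u = 0, v = 24, minimum C = -240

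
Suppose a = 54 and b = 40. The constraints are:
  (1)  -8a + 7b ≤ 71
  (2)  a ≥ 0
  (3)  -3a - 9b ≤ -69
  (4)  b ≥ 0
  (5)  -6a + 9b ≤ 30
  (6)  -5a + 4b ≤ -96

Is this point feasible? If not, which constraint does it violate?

not feasible — violates (5)

Constraint (5): -6a + 9b = 36, which is not ≤ 30. All other constraints are satisfied.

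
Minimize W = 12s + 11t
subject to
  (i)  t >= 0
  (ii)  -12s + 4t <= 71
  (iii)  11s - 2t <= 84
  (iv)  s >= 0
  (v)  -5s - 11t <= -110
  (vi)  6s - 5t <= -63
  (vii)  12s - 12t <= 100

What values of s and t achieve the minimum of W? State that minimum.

s = 0, t = 63/5, minimum W = 693/5

Vertices and W = 12s + 11t:
  (239/10, 1789/20) → W = 5083/4
  (0, 71/4) → W = 781/4
  (546/43, 1197/43) → W = 19719/43
  (0, 63/5) → W = 693/5

The optimum lies where s = 0 and 6s - 5t = -63.
Solving simultaneously gives s = 0, t = 63/5.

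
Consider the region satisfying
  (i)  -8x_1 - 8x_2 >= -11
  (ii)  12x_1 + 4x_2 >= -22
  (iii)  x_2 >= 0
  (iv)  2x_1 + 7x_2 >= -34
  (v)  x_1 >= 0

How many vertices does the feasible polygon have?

Intersecting each pair of boundary lines and keeping only the points that satisfy every inequality leaves:
  (11/8, 0)
  (0, 11/8)
  (0, 0)

3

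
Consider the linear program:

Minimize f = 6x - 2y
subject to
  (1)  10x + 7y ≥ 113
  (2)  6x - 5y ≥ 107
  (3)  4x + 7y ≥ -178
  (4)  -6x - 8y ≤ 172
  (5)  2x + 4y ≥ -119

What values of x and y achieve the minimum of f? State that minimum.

Vertices and f = 6x - 2y:
  (657/46, -98/23) → f = 2167/23
  (97/2, -372/7) → f = 2781/7
  (121/2, -60) → f = 483
The feasible region is unbounded (it extends along (5, 6), (2, -1)), but f strictly increases along every unbounded feasible direction, so there is no improving ray and the minimum is attained at a vertex.

At the optimal vertex, 10x + 7y = 113 and 6x - 5y = 107.
Solving simultaneously gives x = 657/46, y = -98/23.

x = 657/46, y = -98/23, minimum f = 2167/23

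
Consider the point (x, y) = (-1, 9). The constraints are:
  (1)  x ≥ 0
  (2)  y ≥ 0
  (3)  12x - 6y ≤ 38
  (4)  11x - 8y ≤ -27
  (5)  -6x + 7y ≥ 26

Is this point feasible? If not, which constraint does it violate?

not feasible — violates (1)

Constraint (1): x = -1, which is not ≥ 0. All other constraints are satisfied.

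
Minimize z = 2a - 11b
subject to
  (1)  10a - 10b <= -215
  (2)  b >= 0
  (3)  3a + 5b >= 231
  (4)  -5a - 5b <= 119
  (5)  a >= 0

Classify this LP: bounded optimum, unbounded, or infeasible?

unbounded

From the feasible point (247/16, 591/16), moving in the direction (0, 1) keeps every constraint satisfied while z decreases without bound.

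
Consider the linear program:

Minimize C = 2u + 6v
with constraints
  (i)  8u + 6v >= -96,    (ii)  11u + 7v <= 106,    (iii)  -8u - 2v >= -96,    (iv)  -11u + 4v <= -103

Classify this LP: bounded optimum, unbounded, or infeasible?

bounded optimum

Vertices and C = 2u + 6v:
  (24, -48) → C = -240
  (117/49, -940/49) → C = -5406/49
  (230/17, -104/17) → C = -164/17
  (1145/121, 3/11) → C = 2488/121
The feasible region has finitely many vertices and no improving ray; the minimum is -240 at (24, -48).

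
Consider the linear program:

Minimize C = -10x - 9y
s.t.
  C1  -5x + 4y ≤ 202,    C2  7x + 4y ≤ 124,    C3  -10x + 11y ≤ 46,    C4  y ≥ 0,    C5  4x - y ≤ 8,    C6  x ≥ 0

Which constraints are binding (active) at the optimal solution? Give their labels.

Vertices and C = -10x - 9y:
  (67/17, 132/17) → C = -1858/17
  (0, 46/11) → C = -414/11
  (2, 0) → C = -20
  (0, 0) → C = 0

The minimum is at (67/17, 132/17). Substituting into each constraint, equality holds for C3 and C5; the remaining constraints have slack.

C3 and C5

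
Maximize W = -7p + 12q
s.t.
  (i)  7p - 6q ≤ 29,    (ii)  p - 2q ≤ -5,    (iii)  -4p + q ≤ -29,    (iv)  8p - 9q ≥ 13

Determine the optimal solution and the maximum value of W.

p = 61/5, q = 47/5, maximum W = 137/5

The binding constraints are 7p - 6q = 29 and 8p - 9q = 13.
Solving simultaneously gives p = 61/5, q = 47/5.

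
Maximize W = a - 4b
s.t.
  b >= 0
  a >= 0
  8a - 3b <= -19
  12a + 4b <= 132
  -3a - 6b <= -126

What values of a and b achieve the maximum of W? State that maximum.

Extreme points and W = a - 4b:
  (0, 33) → W = -132
  (0, 21) → W = -84
  (80/17, 321/17) → W = -1204/17
  (88/19, 355/19) → W = -1332/19

The binding constraints are 8a - 3b = -19 and -3a - 6b = -126.
Solving simultaneously gives a = 88/19, b = 355/19.

a = 88/19, b = 355/19, maximum W = -1332/19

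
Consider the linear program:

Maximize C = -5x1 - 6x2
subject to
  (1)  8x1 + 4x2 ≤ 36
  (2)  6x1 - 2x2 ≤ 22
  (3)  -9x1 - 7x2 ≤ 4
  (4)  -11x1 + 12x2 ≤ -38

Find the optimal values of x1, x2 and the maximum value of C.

x1 = 73/30, x2 = -37/10, maximum C = 301/30

Extreme points and C = -5x1 - 6x2:
  (73/30, -37/10) → C = 301/30
  (94/25, 7/25) → C = -512/25
  (218/185, -386/185) → C = 1226/185

The binding constraints are 6x1 - 2x2 = 22 and -9x1 - 7x2 = 4.
Solving simultaneously gives x1 = 73/30, x2 = -37/10.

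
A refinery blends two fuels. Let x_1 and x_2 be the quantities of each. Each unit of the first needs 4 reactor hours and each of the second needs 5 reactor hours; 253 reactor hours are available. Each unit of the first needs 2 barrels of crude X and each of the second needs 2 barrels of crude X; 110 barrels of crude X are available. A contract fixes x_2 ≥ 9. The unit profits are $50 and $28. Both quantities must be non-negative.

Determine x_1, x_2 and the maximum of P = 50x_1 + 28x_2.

Vertices and P = 50x_1 + 28x_2:
  (0, 253/5) → P = 7084/5
  (0, 9) → P = 252
  (22, 33) → P = 2024
  (46, 9) → P = 2552

The optimum lies where 2x_1 + 2x_2 = 110 and x_2 = 9.
Solving simultaneously gives x_1 = 46, x_2 = 9.

x_1 = 46, x_2 = 9, maximum P = 2552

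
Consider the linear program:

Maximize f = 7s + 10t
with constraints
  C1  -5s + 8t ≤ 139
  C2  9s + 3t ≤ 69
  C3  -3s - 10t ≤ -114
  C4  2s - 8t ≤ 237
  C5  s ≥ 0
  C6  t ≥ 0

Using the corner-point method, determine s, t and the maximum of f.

Feasible corners and f = 7s + 10t:
  (45/29, 532/29) → f = 5635/29
  (0, 139/8) → f = 695/4
  (116/27, 91/9) → f = 3542/27
  (0, 57/5) → f = 114

s = 45/29, t = 532/29, maximum f = 5635/29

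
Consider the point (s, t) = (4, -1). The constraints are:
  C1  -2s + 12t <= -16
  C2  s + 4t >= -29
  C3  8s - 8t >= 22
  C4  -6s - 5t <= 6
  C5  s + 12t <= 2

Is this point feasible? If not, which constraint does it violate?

C1: -20 ≤ -16 ✓
C2: 0 ≥ -29 ✓
C3: 40 ≥ 22 ✓
C4: -19 ≤ 6 ✓
C5: -8 ≤ 2 ✓

feasible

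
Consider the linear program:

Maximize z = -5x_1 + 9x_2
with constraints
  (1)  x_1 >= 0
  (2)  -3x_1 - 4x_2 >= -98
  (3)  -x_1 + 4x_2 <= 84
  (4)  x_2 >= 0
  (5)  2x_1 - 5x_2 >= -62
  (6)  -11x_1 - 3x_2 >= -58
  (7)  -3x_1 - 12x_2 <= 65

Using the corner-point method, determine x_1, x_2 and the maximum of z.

x_1 = 0, x_2 = 62/5, maximum z = 558/5

Vertices and z = -5x_1 + 9x_2:
  (0, 0) → z = 0
  (0, 62/5) → z = 558/5
  (58/11, 0) → z = -290/11
  (104/61, 798/61) → z = 6662/61

At the optimal vertex, x_1 = 0 and 2x_1 - 5x_2 = -62.
Solving simultaneously gives x_1 = 0, x_2 = 62/5.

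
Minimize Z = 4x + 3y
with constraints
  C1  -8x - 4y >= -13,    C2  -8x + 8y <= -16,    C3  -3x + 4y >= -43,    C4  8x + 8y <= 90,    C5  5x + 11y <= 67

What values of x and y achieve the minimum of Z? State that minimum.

x = -35, y = -37, minimum Z = -251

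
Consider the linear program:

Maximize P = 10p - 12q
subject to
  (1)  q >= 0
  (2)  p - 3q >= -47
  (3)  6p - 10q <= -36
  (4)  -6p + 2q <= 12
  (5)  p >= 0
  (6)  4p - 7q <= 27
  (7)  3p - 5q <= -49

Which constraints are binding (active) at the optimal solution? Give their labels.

Feasible corners and P = 10p - 12q:
  (29/8, 135/8) → P = -665/4
  (22, 23) → P = -56
  (19/12, 43/4) → P = -679/6

The maximum is at (22, 23). Substituting into each constraint, equality holds for (2) and (7); the remaining constraints have slack.

(2) and (7)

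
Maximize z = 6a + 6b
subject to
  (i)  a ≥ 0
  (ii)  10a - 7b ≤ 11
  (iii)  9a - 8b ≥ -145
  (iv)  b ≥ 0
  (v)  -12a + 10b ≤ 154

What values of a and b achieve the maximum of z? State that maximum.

Vertices and z = 6a + 6b:
  (0, 0) → z = 0
  (0, 77/5) → z = 462/5
  (1103/17, 1549/17) → z = 936
  (11/10, 0) → z = 33/5
  (109/3, 59) → z = 572

a = 1103/17, b = 1549/17, maximum z = 936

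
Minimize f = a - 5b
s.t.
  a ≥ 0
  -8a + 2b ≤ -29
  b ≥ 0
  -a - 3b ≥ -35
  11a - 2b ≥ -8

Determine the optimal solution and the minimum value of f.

Vertices and f = a - 5b:
  (29/8, 0) → f = 29/8
  (157/26, 251/26) → f = -549/13
  (35, 0) → f = 35

At the optimal vertex, -8a + 2b = -29 and -a - 3b = -35.
Solving simultaneously gives a = 157/26, b = 251/26.

a = 157/26, b = 251/26, minimum f = -549/13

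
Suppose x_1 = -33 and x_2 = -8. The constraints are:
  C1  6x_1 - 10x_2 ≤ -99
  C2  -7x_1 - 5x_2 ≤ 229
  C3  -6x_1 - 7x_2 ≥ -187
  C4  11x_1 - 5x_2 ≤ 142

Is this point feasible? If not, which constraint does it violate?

not feasible — violates C2

Constraint C2: -7x_1 - 5x_2 = 271, which is not ≤ 229. All other constraints are satisfied.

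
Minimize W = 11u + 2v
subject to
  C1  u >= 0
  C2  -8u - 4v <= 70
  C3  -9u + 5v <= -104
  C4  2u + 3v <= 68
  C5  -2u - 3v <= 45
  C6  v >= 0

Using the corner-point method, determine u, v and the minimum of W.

u = 104/9, v = 0, minimum W = 1144/9

Vertices and W = 11u + 2v:
  (652/37, 404/37) → W = 7980/37
  (104/9, 0) → W = 1144/9
  (34, 0) → W = 374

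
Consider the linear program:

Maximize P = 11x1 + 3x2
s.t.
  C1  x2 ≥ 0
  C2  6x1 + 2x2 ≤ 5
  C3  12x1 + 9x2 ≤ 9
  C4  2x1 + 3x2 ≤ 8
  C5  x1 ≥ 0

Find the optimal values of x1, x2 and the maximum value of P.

x1 = 3/4, x2 = 0, maximum P = 33/4

Feasible corners and P = 11x1 + 3x2:
  (3/4, 0) → P = 33/4
  (0, 0) → P = 0
  (0, 1) → P = 3

At the optimal vertex, x2 = 0 and 12x1 + 9x2 = 9.
Solving simultaneously gives x1 = 3/4, x2 = 0.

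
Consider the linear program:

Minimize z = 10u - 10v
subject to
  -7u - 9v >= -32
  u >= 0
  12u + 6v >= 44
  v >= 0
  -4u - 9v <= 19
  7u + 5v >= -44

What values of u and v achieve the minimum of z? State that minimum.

Feasible corners and z = 10u - 10v:
  (34/11, 38/33) → z = 640/33
  (32/7, 0) → z = 320/7
  (11/3, 0) → z = 110/3

u = 34/11, v = 38/33, minimum z = 640/33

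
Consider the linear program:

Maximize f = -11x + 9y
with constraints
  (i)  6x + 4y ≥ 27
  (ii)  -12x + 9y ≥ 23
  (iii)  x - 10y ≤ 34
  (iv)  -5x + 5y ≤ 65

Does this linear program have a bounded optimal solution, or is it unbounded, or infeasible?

bounded optimum

Feasible corners and f = -11x + 9y:
  (151/102, 77/17) → f = 2497/102
  (-5/2, 21/2) → f = 122
  (94/3, 133/3) → f = 163/3
The feasible region has finitely many vertices and no improving ray; the maximum is 122 at (-5/2, 21/2).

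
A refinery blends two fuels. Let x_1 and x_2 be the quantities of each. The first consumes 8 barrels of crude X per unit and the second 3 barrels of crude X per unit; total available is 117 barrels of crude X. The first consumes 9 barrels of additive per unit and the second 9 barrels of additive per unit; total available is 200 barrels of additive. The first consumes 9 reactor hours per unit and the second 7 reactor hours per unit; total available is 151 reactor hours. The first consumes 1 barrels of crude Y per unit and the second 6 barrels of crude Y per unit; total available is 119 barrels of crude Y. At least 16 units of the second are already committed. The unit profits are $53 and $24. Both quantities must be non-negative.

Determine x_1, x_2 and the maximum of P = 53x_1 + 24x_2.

x_1 = 13/3, x_2 = 16, maximum P = 1841/3

Extreme points and P = 53x_1 + 24x_2:
  (0, 119/6) → P = 476
  (0, 16) → P = 384
  (73/47, 920/47) → P = 25949/47
  (13/3, 16) → P = 1841/3

At the optimal vertex, 9x_1 + 7x_2 = 151 and x_2 = 16.
Solving simultaneously gives x_1 = 13/3, x_2 = 16.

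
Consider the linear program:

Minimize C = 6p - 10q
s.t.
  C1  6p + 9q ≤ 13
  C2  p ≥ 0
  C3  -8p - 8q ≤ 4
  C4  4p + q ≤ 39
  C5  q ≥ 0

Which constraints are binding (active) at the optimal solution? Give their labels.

Extreme points and C = 6p - 10q:
  (0, 13/9) → C = -130/9
  (13/6, 0) → C = 13
  (0, 0) → C = 0

The minimum is at (0, 13/9). Substituting into each constraint, equality holds for C1 and C2; the remaining constraints have slack.

C1 and C2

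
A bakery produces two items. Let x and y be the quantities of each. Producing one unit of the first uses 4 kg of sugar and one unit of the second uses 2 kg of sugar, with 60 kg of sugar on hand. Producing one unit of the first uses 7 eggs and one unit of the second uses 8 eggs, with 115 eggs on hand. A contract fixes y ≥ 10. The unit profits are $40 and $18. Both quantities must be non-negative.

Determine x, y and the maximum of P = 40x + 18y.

x = 5, y = 10, maximum P = 380

At the optimal vertex, 7x + 8y = 115 and y = 10.
Solving simultaneously gives x = 5, y = 10.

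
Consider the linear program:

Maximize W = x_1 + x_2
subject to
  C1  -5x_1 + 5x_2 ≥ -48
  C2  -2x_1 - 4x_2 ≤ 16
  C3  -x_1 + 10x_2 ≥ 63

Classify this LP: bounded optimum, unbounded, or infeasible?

From the feasible point (53/3, 121/15), moving in the direction (5, 5) keeps every constraint satisfied while W increases without bound.

unbounded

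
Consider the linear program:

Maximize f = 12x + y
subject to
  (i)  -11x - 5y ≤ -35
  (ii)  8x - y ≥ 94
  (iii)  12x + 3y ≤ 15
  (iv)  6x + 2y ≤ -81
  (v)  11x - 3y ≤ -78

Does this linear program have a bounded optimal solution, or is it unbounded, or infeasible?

infeasible

The boundaries -11x - 5y = -35 and 6x + 2y = -81 meet at (-475/8, 1101/8), but that point violates 8x - y ≥ 94. Every candidate vertex is excluded by some other constraint, so the feasible region is empty.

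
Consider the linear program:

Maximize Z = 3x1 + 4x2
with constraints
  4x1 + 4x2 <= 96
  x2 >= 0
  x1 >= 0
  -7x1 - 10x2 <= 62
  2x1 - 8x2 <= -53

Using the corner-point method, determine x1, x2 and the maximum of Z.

x1 = 0, x2 = 24, maximum Z = 96

Corner points and Z = 3x1 + 4x2:
  (0, 24) → Z = 96
  (139/10, 101/10) → Z = 821/10
  (0, 53/8) → Z = 53/2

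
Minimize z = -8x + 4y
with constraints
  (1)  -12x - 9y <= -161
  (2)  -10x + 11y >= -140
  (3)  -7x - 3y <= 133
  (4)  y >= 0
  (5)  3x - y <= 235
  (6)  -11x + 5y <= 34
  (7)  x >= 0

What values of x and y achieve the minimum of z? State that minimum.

Extreme points and z = -8x + 4y:
  (161/12, 0) → z = -322/3
  (499/159, 2179/159) → z = 4724/159
  (14, 0) → z = -112
  (2445/23, 1930/23) → z = -11840/23
  (1209/4, 2687/4) → z = 269

The optimum lies where -10x + 11y = -140 and 3x - y = 235.
Solving simultaneously gives x = 2445/23, y = 1930/23.

x = 2445/23, y = 1930/23, minimum z = -11840/23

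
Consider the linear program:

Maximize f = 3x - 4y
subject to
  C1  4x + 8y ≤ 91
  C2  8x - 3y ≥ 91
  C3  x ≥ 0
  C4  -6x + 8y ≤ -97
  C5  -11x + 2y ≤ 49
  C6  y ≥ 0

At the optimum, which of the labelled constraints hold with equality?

Feasible corners and f = 3x - 4y:
  (94/5, 79/40) → f = 97/2
  (91/4, 0) → f = 273/4
  (97/6, 0) → f = 97/2

The maximum is at (91/4, 0). Substituting into each constraint, equality holds for C1 and C6; the remaining constraints have slack.

C1 and C6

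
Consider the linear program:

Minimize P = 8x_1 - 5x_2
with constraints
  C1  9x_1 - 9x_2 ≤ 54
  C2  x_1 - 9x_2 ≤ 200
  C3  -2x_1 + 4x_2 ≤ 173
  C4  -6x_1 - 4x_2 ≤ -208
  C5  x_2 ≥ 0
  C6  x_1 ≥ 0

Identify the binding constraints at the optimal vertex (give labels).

C3 and C4

Extreme points and P = 8x_1 - 5x_2:
  (197/2, 185/2) → P = 651/2
  (116/5, 86/5) → P = 498/5
  (35/8, 727/16) → P = -3075/16

The minimum is at (35/8, 727/16). Substituting into each constraint, equality holds for C3 and C4; the remaining constraints have slack.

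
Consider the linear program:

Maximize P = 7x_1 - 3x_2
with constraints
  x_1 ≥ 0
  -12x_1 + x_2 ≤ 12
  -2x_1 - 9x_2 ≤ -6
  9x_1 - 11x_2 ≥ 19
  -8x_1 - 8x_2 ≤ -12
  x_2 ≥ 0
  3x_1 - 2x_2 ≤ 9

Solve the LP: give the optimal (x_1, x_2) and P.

Extreme points and P = 7x_1 - 3x_2:
  (237/103, 16/103) → P = 1611/103
  (3, 0) → P = 21
  (61/15, 8/5) → P = 71/3

The binding constraints are 9x_1 - 11x_2 = 19 and 3x_1 - 2x_2 = 9.
Solving simultaneously gives x_1 = 61/15, x_2 = 8/5.

x_1 = 61/15, x_2 = 8/5, maximum P = 71/3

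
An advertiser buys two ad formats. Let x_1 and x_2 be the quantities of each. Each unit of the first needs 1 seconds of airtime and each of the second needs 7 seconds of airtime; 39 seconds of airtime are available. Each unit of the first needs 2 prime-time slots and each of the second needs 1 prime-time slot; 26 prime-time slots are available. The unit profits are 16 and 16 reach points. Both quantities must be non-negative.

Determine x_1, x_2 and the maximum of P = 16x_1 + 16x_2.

Vertices and P = 16x_1 + 16x_2:
  (0, 0) → P = 0
  (0, 39/7) → P = 624/7
  (13, 0) → P = 208
  (11, 4) → P = 240

x_1 = 11, x_2 = 4, maximum P = 240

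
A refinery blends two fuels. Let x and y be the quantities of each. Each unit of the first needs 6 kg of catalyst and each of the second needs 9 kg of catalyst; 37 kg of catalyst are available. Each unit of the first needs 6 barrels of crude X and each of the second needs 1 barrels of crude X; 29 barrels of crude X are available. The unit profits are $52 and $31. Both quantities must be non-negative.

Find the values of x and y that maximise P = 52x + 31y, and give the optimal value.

x = 14/3, y = 1, maximum P = 821/3

Feasible corners and P = 52x + 31y:
  (0, 0) → P = 0
  (0, 37/9) → P = 1147/9
  (29/6, 0) → P = 754/3
  (14/3, 1) → P = 821/3

At the optimal vertex, 6x + 9y = 37 and 6x + y = 29.
Solving simultaneously gives x = 14/3, y = 1.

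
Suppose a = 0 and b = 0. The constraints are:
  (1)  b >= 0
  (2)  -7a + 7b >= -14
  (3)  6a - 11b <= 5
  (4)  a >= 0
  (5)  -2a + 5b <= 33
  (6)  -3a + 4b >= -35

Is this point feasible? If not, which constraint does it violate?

feasible

(1): 0 ≥ 0 ✓
(2): 0 ≥ -14 ✓
(3): 0 ≤ 5 ✓
(4): 0 ≥ 0 ✓
(5): 0 ≤ 33 ✓
(6): 0 ≥ -35 ✓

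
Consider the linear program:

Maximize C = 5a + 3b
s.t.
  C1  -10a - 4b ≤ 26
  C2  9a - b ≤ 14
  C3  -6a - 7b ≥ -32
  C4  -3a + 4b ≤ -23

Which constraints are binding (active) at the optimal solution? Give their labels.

Vertices and C = 5a + 3b:
  (15/23, -187/23) → C = -486/23
  (-3/13, -77/13) → C = -246/13
  (1, -5) → C = -10

The maximum is at (1, -5). Substituting into each constraint, equality holds for C2 and C4; the remaining constraints have slack.

C2 and C4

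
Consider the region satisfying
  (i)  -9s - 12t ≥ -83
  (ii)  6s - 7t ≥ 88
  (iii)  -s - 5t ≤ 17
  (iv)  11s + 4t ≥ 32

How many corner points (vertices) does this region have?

Of the 6 pairwise boundary intersections, those satisfying every inequality are:
  (1637/135, -98/45)
  (619/33, -236/33)
  (321/37, -190/37)

3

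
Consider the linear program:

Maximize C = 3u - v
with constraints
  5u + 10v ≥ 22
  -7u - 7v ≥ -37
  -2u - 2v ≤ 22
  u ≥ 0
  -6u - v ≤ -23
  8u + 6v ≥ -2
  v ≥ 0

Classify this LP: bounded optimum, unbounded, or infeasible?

bounded optimum

Vertices and C = 3u - v:
  (208/55, 17/55) → C = 607/55
  (22/5, 0) → C = 66/5
  (124/35, 61/35) → C = 311/35
  (37/7, 0) → C = 111/7
The feasible region has finitely many vertices and no improving ray; the maximum is 111/7 at (37/7, 0).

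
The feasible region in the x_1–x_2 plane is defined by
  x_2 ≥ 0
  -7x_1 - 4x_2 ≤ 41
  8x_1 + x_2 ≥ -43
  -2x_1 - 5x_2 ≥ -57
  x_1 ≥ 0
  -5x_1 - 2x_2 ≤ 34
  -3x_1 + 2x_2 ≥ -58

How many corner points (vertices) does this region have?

4

Of the 21 pairwise boundary intersections, those satisfying every inequality are:
  (0, 0)
  (58/3, 0)
  (0, 57/5)
  (404/19, 55/19)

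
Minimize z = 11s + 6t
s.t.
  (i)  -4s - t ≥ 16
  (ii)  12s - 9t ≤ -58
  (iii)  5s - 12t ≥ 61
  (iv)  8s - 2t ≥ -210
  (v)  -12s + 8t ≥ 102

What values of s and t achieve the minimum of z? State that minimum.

Vertices and z = 11s + 6t:
  (-1321/43, -769/43) → z = -19145/43
  (-214/13, -621/52) → z = -6571/26
  (-369/10, -213/5) → z = -1323/2

s = -369/10, t = -213/5, minimum z = -1323/2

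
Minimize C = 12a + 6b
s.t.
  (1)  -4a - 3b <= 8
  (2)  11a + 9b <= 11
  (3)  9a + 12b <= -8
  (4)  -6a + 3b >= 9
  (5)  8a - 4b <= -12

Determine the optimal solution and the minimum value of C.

Extreme points and C = 12a + 6b:
  (-24/7, 40/21) → C = -208/7
  (-17/10, -2/5) → C = -114/5
  (-4/3, 1/3) → C = -14

At the optimal vertex, -4a - 3b = 8 and 9a + 12b = -8.
Solving simultaneously gives a = -24/7, b = 40/21.

a = -24/7, b = 40/21, minimum C = -208/7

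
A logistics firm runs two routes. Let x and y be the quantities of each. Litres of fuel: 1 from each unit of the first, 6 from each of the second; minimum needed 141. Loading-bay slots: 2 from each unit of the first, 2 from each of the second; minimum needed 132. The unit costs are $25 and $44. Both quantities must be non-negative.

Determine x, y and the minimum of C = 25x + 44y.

x = 51, y = 15, minimum C = 1935

Vertices and C = 25x + 44y:
  (0, 66) → C = 2904
  (141, 0) → C = 3525
  (51, 15) → C = 1935
The feasible region is unbounded (it extends along (0, 1), (1, 0)), but C strictly increases along every unbounded feasible direction, so there is no improving ray and the minimum is attained at a vertex.

The binding constraints are x + 6y = 141 and 2x + 2y = 132.
Solving simultaneously gives x = 51, y = 15.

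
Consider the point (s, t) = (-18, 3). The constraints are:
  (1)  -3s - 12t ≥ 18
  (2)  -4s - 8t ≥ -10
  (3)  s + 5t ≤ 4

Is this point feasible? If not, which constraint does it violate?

feasible

(1): 18 ≥ 18 ✓
(2): 48 ≥ -10 ✓
(3): -3 ≤ 4 ✓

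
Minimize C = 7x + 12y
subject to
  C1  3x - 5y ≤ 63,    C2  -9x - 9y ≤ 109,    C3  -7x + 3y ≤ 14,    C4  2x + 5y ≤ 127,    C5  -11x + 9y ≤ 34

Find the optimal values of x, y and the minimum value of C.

x = 11/36, y = -149/12, minimum C = -5287/36

Extreme points and C = 7x + 12y:
  (11/36, -149/12) → C = -5287/36
  (38, 51/5) → C = 1942/5
  (-151/30, -637/90) → C = -721/6
  (-4/5, 14/5) → C = 28
  (973/73, 1465/73) → C = 24391/73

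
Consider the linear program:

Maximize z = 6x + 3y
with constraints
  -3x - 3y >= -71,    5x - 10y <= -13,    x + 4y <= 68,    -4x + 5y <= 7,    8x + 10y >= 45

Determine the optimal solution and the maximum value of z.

Vertices and z = 6x + 3y:
  (671/45, 394/45) → z = 1736/15
  (334/27, 305/27) → z = 973/9
  (32/13, 329/130) → z = 2907/130
  (31/16, 59/20) → z = 819/40

x = 671/45, y = 394/45, maximum z = 1736/15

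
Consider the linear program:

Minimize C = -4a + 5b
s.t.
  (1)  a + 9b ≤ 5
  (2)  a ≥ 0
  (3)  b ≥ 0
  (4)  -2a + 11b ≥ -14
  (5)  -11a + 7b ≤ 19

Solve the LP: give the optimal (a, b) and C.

a = 5, b = 0, minimum C = -20

Vertices and C = -4a + 5b:
  (0, 5/9) → C = 25/9
  (5, 0) → C = -20
  (0, 0) → C = 0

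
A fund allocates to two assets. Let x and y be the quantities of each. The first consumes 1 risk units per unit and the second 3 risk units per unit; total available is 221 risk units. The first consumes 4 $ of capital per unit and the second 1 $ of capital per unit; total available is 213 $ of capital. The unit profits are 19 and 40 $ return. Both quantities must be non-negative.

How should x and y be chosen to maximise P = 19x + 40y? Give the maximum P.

x = 38, y = 61, maximum P = 3162

Vertices and P = 19x + 40y:
  (0, 0) → P = 0
  (0, 221/3) → P = 8840/3
  (213/4, 0) → P = 4047/4
  (38, 61) → P = 3162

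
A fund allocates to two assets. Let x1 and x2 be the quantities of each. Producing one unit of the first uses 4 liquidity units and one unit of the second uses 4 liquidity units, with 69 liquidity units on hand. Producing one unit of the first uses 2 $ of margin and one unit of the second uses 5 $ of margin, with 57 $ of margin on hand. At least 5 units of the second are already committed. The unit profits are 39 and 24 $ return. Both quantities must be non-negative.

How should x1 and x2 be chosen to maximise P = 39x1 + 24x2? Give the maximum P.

The optimum lies where 4x1 + 4x2 = 69 and x2 = 5.
Solving simultaneously gives x1 = 49/4, x2 = 5.

x1 = 49/4, x2 = 5, maximum P = 2391/4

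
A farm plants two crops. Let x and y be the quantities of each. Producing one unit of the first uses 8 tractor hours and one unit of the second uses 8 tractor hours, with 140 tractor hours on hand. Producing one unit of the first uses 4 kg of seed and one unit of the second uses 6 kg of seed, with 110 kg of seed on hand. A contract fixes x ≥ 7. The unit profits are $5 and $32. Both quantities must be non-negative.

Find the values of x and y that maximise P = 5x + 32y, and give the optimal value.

Feasible corners and P = 5x + 32y:
  (35/2, 0) → P = 175/2
  (7, 0) → P = 35
  (7, 21/2) → P = 371

The optimum lies where 8x + 8y = 140 and x = 7.
Solving simultaneously gives x = 7, y = 21/2.

x = 7, y = 21/2, maximum P = 371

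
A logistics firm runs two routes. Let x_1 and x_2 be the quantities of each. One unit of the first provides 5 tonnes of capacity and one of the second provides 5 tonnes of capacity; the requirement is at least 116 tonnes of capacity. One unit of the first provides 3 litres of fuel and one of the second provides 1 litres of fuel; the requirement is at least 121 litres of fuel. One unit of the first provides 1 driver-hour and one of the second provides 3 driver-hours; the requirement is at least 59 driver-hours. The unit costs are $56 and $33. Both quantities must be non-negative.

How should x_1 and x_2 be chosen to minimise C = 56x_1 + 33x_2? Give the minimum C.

x_1 = 38, x_2 = 7, minimum C = 2359

Feasible corners and C = 56x_1 + 33x_2:
  (0, 121) → C = 3993
  (59, 0) → C = 3304
  (38, 7) → C = 2359
The feasible region is unbounded (it extends along (0, 1), (1, 0)), but C strictly increases along every unbounded feasible direction, so there is no improving ray and the minimum is attained at a vertex.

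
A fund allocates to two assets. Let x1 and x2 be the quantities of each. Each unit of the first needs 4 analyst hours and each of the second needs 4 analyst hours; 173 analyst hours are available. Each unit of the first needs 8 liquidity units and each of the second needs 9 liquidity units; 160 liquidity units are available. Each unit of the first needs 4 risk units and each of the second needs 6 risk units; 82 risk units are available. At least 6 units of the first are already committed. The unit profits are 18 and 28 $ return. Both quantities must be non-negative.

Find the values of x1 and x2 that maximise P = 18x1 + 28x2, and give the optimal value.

x1 = 6, x2 = 29/3, maximum P = 1136/3

At the optimal vertex, 4x1 + 6x2 = 82 and x1 = 6.
Solving simultaneously gives x1 = 6, x2 = 29/3.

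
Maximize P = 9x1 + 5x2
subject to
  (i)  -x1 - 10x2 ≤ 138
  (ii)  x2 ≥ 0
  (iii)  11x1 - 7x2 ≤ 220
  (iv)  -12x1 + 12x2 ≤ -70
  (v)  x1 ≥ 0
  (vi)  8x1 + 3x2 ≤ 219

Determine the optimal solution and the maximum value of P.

x1 = 43/2, x2 = 47/3, maximum P = 1631/6

Corner points and P = 9x1 + 5x2:
  (20, 0) → P = 180
  (35/6, 0) → P = 105/2
  (2193/89, 649/89) → P = 22982/89
  (43/2, 47/3) → P = 1631/6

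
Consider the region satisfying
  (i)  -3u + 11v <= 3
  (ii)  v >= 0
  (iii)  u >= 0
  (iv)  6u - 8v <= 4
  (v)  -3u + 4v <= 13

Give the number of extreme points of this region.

Pairwise boundary intersections that survive every other constraint:
  (0, 3/11)
  (34/21, 5/7)
  (0, 0)
  (2/3, 0)

4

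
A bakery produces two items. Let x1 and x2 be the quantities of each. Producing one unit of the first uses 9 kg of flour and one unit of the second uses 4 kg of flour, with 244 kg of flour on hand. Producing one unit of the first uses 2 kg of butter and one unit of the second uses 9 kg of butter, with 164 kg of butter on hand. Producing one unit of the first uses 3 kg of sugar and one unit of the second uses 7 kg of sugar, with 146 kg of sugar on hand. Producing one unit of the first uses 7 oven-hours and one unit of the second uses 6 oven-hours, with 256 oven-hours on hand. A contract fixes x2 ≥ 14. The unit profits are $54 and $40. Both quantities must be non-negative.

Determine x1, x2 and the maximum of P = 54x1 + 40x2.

Extreme points and P = 54x1 + 40x2:
  (0, 164/9) → P = 6560/9
  (0, 14) → P = 560
  (166/13, 200/13) → P = 16964/13
  (16, 14) → P = 1424

The optimum lies where 3x1 + 7x2 = 146 and x2 = 14.
Solving simultaneously gives x1 = 16, x2 = 14.

x1 = 16, x2 = 14, maximum P = 1424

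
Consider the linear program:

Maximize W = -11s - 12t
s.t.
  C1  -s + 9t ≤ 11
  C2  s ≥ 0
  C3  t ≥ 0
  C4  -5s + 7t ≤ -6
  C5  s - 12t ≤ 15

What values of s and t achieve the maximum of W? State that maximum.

s = 6/5, t = 0, maximum W = -66/5

Feasible corners and W = -11s - 12t:
  (131/38, 61/38) → W = -2173/38
  (6/5, 0) → W = -66/5
  (15, 0) → W = -165
The feasible region is unbounded (it extends along (12, 1), (9, 1)), but W strictly decreases along every unbounded feasible direction, so there is no improving ray and the maximum is attained at a vertex.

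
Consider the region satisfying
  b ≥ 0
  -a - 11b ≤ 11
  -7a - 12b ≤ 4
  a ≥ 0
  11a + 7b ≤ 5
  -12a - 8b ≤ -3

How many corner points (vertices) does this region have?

The feasible vertices (each the meet of two boundaries and inside every other half-plane) are:
  (5/11, 0)
  (1/4, 0)
  (0, 5/7)
  (0, 3/8)

4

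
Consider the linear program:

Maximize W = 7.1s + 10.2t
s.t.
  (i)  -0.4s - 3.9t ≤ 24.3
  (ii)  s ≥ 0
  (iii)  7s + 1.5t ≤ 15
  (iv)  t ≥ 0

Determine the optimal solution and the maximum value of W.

s = 0, t = 10, maximum W = 102

Vertices and W = 7.1s + 10.2t:
  (0, 10) → W = 102
  (0, 0) → W = 0
  (15/7, 0) → W = 213/14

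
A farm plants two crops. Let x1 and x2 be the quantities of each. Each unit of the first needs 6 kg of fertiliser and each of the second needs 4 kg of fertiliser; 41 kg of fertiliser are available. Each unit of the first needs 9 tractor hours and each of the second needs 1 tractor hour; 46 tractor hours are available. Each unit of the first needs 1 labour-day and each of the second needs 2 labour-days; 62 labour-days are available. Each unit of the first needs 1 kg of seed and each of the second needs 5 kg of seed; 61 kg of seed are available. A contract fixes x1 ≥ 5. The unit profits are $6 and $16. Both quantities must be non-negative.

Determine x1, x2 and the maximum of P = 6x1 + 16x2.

x1 = 5, x2 = 1, maximum P = 46

Corner points and P = 6x1 + 16x2:
  (46/9, 0) → P = 92/3
  (5, 0) → P = 30
  (5, 1) → P = 46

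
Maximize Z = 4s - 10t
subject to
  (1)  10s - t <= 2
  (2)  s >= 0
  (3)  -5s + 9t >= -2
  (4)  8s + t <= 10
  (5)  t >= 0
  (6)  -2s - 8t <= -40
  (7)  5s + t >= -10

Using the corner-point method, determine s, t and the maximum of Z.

s = 20/31, t = 150/31, maximum Z = -1420/31

Extreme points and Z = 4s - 10t:
  (0, 10) → Z = -100
  (0, 5) → Z = -50
  (20/31, 150/31) → Z = -1420/31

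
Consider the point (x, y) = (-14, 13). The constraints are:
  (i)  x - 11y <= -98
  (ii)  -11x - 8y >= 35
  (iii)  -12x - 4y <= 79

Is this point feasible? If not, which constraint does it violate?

Constraint (iii): -12x - 4y = 116, which is not ≤ 79. All other constraints are satisfied.

not feasible — violates (iii)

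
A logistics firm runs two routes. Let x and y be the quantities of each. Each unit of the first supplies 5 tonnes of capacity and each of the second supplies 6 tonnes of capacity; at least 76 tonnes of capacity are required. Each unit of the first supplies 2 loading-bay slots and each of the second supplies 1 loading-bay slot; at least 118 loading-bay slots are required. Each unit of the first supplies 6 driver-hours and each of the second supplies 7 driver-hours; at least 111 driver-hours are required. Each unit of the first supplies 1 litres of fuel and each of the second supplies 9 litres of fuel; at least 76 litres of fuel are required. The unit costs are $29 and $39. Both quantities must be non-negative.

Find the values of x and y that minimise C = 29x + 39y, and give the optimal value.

Vertices and C = 29x + 39y:
  (0, 118) → C = 4602
  (76, 0) → C = 2204
  (58, 2) → C = 1760
The feasible region is unbounded (it extends along (0, 1), (1, 0)), but C strictly increases along every unbounded feasible direction, so there is no improving ray and the minimum is attained at a vertex.

The optimum lies where 2x + y = 118 and x + 9y = 76.
Solving simultaneously gives x = 58, y = 2.

x = 58, y = 2, minimum C = 1760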